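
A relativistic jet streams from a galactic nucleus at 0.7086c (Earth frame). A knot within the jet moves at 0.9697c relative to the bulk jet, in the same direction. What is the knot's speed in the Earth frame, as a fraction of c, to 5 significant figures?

Relativistic velocity addition: u = (u' + v)/(1 + u'v/c²)
= (0.9697 + 0.7086)/(1 + 0.9697×0.7086) = 1.6783/1.687129 = 0.99477

u ≈ 0.99477c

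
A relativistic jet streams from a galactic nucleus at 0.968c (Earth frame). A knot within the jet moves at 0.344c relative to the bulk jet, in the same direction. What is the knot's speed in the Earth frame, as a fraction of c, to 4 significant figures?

Relativistic velocity addition: u = (u' + v)/(1 + u'v/c²)
= (0.344 + 0.968)/(1 + 0.344×0.968) = 1.312/1.33299 = 0.9843

u ≈ 0.9843c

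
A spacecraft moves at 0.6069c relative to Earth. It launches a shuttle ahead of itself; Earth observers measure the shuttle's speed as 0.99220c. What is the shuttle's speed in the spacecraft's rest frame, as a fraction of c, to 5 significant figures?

Inverse velocity addition: u' = (u − v)/(1 − uv/c²)
= (0.99220 − 0.6069)/(1 − 0.99220×0.6069) = 0.38530/0.3978338 = 0.96849

u' ≈ 0.96849c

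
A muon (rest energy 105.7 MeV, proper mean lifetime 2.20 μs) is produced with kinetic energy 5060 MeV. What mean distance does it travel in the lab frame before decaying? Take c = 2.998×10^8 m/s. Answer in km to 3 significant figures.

d ≈ 32.2 km

γ = 1 + K/(m₀c²) = 1 + 5060/105.7 = 48.871
β = √(1 − 1/γ²) = 0.99979
Dilated lifetime: γτ₀ = 48.871 × 2.20 μs = 107.52 μs
d = βc·γτ₀ = 0.99979 × (2.998×10^8 m/s) × 0.00010752 s = 32.2 km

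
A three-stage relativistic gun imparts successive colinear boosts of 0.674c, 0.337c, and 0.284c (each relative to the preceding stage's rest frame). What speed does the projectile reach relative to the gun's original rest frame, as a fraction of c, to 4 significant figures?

u ≈ 0.8978c

Compose boost 2: (0.337 + 0.674)/(1 + 0.337×0.674) = 1.011/1.22714 = 0.823868
Compose boost 3: (0.284 + 0.823868)/(1 + 0.284×0.823868) = 1.10787/1.23398 = 0.8978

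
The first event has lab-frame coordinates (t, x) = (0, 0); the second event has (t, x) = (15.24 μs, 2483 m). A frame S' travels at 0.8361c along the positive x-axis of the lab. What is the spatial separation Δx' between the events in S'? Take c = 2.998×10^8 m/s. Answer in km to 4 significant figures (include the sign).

γ = 1/√(1 − 0.8361²) = 1.82290
Δx' = γ(Δx − vΔt) = 1.82290 × (2483 m − 0.8361×(2.998×10^8 m/s)×15.24×10^-6 s)
= 1.82290 × (-1337.10 m) = -2.437 km

Δx' ≈ -2.437 km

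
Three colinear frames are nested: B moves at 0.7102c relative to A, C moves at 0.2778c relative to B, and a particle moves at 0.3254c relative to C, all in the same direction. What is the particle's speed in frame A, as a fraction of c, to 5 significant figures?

Compose boost 2: (0.2778 + 0.7102)/(1 + 0.2778×0.7102) = 0.98800/1.197294 = 0.8251944
Compose boost 3: (0.3254 + 0.8251944)/(1 + 0.3254×0.8251944) = 1.150594/1.268518 = 0.90704

u ≈ 0.90704c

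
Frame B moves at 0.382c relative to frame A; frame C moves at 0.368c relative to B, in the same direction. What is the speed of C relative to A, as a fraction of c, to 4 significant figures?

Compose boost 2: (0.368 + 0.382)/(1 + 0.368×0.382) = 0.7500/1.14058 = 0.6576

u ≈ 0.6576c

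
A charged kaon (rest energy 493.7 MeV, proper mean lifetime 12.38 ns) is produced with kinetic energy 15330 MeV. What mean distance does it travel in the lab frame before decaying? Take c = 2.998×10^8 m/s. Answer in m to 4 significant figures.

γ = 1 + K/(m₀c²) = 1 + 15330/493.7 = 32.0512
β = √(1 − 1/γ²) = 0.999513
Dilated lifetime: γτ₀ = 32.0512 × 12.38 ns = 396.794 ns
d = βc·γτ₀ = 0.999513 × (2.998×10^8 m/s) × 3.96794×10^-7 s = 118.9 m

d ≈ 118.9 m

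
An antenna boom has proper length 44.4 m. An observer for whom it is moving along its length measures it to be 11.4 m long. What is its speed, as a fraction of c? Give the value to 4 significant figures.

β ≈ 0.9665

γ = L₀/L = 44.4/11.4 = 3.89474
β = √(1 − 1/γ²) = 0.9665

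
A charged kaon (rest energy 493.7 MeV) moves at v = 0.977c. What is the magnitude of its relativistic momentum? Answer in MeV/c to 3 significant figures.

p ≈ 2260 MeV/c

γ = 1/√(1 − 0.977²) = 4.6896
p = γβm₀c = 4.6896 × 0.977 × 493.7 MeV/c = 2260 MeV/c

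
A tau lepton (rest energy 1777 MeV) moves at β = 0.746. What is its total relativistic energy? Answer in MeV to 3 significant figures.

γ = 1/√(1 − 0.746²) = 1.5016
E = γm₀c² = 1.5016 × 1777 MeV = 2670 MeV

E ≈ 2670 MeV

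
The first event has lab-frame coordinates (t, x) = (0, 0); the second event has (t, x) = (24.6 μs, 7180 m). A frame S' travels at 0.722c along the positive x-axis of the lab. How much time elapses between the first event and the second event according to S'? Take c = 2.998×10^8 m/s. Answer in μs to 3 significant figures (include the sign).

Δt' ≈ 10.6 μs

γ = 1/√(1 − 0.722²) = 1.4453
Δt' = γ(Δt − vΔx/c²) = 1.4453 × (24.6 μs − 0.722×7180 m / (2.998×10^8 m/s))
= 1.4453 × (7.3086 μs) = 10.6 μs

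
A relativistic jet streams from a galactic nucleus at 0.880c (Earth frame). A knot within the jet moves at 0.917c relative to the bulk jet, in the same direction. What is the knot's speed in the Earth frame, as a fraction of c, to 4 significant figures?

u ≈ 0.9945c

Relativistic velocity addition: u = (u' + v)/(1 + u'v/c²)
= (0.917 + 0.880)/(1 + 0.917×0.880) = 1.797/1.80696 = 0.9945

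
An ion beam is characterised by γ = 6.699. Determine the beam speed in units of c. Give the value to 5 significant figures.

β ≈ 0.98880

β = √(1 − 1/γ²) = √(1 − 1/6.699²) = √(0.9777167) = 0.98880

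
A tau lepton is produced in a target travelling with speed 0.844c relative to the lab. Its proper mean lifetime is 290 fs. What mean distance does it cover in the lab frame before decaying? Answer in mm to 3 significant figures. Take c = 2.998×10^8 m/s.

γ = 1/√(1 − 0.844²) = 1.8645
Dilated lifetime: Δt = γτ₀ = 1.8645 × 290 fs = 540.70 fs
d = vΔt = 0.844c × 540.70 fs = 2.5303×10^8 m/s × 5.4070×10^-13 s = 0.137 mm

d ≈ 0.137 mm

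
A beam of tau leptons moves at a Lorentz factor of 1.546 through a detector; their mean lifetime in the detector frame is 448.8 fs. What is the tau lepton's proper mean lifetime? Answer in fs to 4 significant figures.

τ₀ ≈ 290.3 fs

γ = 1.546 (given)
Proper time: τ₀ = Δt/γ = 448.8/1.546 = 290.3 fs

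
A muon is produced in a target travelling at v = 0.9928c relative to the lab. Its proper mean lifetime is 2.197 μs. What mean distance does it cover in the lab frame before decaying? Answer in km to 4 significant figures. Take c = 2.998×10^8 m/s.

d ≈ 5.459 km

γ = 1/√(1 − 0.9928²) = 8.34837
Dilated lifetime: Δt = γτ₀ = 8.34837 × 2.197 μs = 18.3414 μs
d = vΔt = 0.9928c × 18.3414 μs = 2.97641×10^8 m/s × 1.83414×10^-5 s = 5.459 km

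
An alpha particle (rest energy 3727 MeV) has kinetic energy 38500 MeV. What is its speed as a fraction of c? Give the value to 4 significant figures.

γ = 1 + K/(m₀c²) = 1 + 38500/3727 = 11.3300
β = √(1 − 1/γ²) = 0.9961

β ≈ 0.9961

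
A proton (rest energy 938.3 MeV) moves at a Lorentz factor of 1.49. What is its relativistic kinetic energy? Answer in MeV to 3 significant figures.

K ≈ 460 MeV

γ = 1.49 (given)
K = (γ − 1)m₀c² = (1.49 − 1) × 938.3 MeV = 0.49000 × 938.3 MeV = 460 MeV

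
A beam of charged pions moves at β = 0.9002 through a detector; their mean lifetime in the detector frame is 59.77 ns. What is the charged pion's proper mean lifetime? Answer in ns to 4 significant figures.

τ₀ ≈ 26.03 ns

γ = 1/√(1 − 0.9002²) = 2.29633
Proper time: τ₀ = Δt/γ = 59.77/2.29633 = 26.03 ns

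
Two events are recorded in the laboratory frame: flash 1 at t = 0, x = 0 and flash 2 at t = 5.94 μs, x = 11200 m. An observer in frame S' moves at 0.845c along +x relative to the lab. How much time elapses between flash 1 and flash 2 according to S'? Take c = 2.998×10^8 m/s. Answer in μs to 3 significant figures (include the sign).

γ = 1/√(1 − 0.845²) = 1.8700
Δt' = γ(Δt − vΔx/c²) = 1.8700 × (5.94 μs − 0.845×11200 m / (2.998×10^8 m/s))
= 1.8700 × (-25.628 μs) = -47.9 μs

Δt' ≈ -47.9 μs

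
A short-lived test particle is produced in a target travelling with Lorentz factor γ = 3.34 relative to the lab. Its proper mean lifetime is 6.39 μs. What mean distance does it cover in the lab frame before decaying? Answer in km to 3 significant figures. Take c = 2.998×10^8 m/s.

β = √(1 − 1/γ²) = √(1 − 1/3.34²) = 0.95413
Dilated lifetime: Δt = γτ₀ = 3.34 × 6.39 μs = 21.343 μs
d = vΔt = 0.95413c × 21.343 μs = 2.8605×10^8 m/s × 2.1343×10^-5 s = 6.10 km

d ≈ 6.10 km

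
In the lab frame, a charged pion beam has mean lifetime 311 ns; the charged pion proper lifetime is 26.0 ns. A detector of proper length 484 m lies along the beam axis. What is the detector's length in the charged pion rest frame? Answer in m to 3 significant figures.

L ≈ 40.5 m

Time dilation ⇒ γ = Δt/τ₀ = 311/26.0 = 11.962
Length contraction: L = L₀/γ = 484/11.962 = 40.5 m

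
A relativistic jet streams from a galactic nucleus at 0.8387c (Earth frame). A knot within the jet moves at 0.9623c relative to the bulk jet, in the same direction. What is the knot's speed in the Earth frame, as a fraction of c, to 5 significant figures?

u ≈ 0.99663c

Relativistic velocity addition: u = (u' + v)/(1 + u'v/c²)
= (0.9623 + 0.8387)/(1 + 0.9623×0.8387) = 1.8010/1.807081 = 0.99663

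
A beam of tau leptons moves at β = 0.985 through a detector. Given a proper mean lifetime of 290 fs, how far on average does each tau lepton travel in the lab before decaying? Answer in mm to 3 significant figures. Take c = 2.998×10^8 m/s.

d ≈ 0.496 mm

γ = 1/√(1 − 0.985²) = 5.7953
Dilated lifetime: Δt = γτ₀ = 5.7953 × 290 fs = 1680.6 fs
d = vΔt = 0.985c × 1680.6 fs = 2.9530×10^8 m/s × 1.6806×10^-12 s = 0.496 mm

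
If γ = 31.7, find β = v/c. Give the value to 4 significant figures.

β = √(1 − 1/γ²) = √(1 − 1/31.7²) = √(0.999005) = 0.9995

β ≈ 0.9995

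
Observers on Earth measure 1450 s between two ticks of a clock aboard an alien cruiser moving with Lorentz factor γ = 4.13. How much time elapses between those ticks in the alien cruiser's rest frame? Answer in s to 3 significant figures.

γ = 4.13 (given)
Proper time: τ₀ = Δt/γ = 1450/4.13 = 351 s

τ₀ ≈ 351 s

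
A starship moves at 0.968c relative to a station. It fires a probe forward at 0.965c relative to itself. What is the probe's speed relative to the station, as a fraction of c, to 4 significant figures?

Relativistic velocity addition: u = (u' + v)/(1 + u'v/c²)
= (0.965 + 0.968)/(1 + 0.965×0.968) = 1.933/1.93412 = 0.9994

u ≈ 0.9994c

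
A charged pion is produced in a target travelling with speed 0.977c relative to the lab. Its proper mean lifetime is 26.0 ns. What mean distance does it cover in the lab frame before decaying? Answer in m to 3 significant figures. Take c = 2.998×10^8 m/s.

d ≈ 35.7 m

γ = 1/√(1 − 0.977²) = 4.6896
Dilated lifetime: Δt = γτ₀ = 4.6896 × 26.0 ns = 121.93 ns
d = vΔt = 0.977c × 121.93 ns = 2.9290×10^8 m/s × 1.2193×10^-7 s = 35.7 m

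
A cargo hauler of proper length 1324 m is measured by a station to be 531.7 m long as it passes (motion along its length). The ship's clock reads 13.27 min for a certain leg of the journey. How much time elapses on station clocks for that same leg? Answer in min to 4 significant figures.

Δt ≈ 33.04 min

Length contraction ⇒ γ = L₀/L = 1324/531.7 = 2.49013
Time dilation: Δt = γτ₀ = 2.49013 × 13.27 min = 33.04 min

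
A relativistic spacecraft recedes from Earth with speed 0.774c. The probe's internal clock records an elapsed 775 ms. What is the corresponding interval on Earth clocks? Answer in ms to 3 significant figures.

γ = 1/√(1 − 0.774²) = 1.5793
Time dilation: Δt = γτ₀ = 1.5793 × 775 ms = 1220 ms

Δt ≈ 1220 ms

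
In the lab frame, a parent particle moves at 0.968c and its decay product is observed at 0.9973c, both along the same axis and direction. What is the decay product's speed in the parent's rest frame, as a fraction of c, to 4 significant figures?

u' ≈ 0.8465c

Inverse velocity addition: u' = (u − v)/(1 − uv/c²)
= (0.9973 − 0.968)/(1 − 0.9973×0.968) = 0.02930/0.0346136 = 0.8465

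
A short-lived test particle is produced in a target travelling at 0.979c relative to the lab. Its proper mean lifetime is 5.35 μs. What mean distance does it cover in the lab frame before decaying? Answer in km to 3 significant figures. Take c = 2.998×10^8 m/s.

d ≈ 7.70 km

γ = 1/√(1 − 0.979²) = 4.9053
Dilated lifetime: Δt = γτ₀ = 4.9053 × 5.35 μs = 26.243 μs
d = vΔt = 0.979c × 26.243 μs = 2.9350×10^8 m/s × 2.6243×10^-5 s = 7.70 km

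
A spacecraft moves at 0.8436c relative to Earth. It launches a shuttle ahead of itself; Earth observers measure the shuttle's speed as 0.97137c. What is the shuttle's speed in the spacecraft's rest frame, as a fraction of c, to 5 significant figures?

Inverse velocity addition: u' = (u − v)/(1 − uv/c²)
= (0.97137 − 0.8436)/(1 − 0.97137×0.8436) = 0.12777/0.1805523 = 0.70766

u' ≈ 0.70766c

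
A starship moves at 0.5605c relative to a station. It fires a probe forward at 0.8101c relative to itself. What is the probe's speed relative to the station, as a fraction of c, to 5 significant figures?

Relativistic velocity addition: u = (u' + v)/(1 + u'v/c²)
= (0.8101 + 0.5605)/(1 + 0.8101×0.5605) = 1.3706/1.454061 = 0.94260

u ≈ 0.94260c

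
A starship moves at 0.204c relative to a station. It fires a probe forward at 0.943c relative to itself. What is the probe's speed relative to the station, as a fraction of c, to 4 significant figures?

u ≈ 0.9619c

Relativistic velocity addition: u = (u' + v)/(1 + u'v/c²)
= (0.943 + 0.204)/(1 + 0.943×0.204) = 1.147/1.19237 = 0.9619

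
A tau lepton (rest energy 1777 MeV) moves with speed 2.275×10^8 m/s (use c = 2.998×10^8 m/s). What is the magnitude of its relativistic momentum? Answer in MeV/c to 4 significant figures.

β = v/c = 2.275×10^8 / 2.998×10^8 = 0.758839
γ = 1/√(1 − 0.758839²) = 1.53544
p = γβm₀c = 1.53544 × 0.758839 × 1777 MeV/c = 2070 MeV/c

p ≈ 2070 MeV/c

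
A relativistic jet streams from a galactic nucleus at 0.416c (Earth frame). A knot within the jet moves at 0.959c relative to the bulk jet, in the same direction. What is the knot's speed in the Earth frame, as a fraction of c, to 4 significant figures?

Relativistic velocity addition: u = (u' + v)/(1 + u'v/c²)
= (0.959 + 0.416)/(1 + 0.959×0.416) = 1.375/1.39894 = 0.9829

u ≈ 0.9829c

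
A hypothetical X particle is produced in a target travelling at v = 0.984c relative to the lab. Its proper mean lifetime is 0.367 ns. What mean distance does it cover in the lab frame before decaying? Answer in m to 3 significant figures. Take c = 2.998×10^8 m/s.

γ = 1/√(1 − 0.984²) = 5.6127
Dilated lifetime: Δt = γτ₀ = 5.6127 × 0.367 ns = 2.0598 ns
d = vΔt = 0.984c × 2.0598 ns = 2.9500×10^8 m/s × 2.0598×10^-9 s = 0.608 m

d ≈ 0.608 m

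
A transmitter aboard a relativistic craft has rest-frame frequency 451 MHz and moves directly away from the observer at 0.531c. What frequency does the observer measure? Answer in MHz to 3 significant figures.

f_obs ≈ 250 MHz

Relativistic Doppler: f_obs = f_src √((1−β)/(1+β))
= 451 × √(0.46900/1.5310) = 451 × 0.55348 = 250 MHz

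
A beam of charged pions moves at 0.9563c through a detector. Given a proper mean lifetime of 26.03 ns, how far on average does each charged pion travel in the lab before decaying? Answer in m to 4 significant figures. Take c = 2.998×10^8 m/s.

γ = 1/√(1 − 0.9563²) = 3.42012
Dilated lifetime: Δt = γτ₀ = 3.42012 × 26.03 ns = 89.0258 ns
d = vΔt = 0.9563c × 89.0258 ns = 2.86699×10^8 m/s × 8.90258×10^-8 s = 25.52 m

d ≈ 25.52 m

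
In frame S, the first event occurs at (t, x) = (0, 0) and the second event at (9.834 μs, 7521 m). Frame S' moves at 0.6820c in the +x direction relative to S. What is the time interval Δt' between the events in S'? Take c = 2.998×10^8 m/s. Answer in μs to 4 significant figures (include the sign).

γ = 1/√(1 − 0.6820²) = 1.36733
Δt' = γ(Δt − vΔx/c²) = 1.36733 × (9.834 μs − 0.6820×7521 m / (2.998×10^8 m/s))
= 1.36733 × (-7.27515 μs) = -9.948 μs

Δt' ≈ -9.948 μs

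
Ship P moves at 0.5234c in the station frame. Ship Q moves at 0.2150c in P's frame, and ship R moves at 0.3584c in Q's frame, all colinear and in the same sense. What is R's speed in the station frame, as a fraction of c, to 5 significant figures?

Compose boost 2: (0.2150 + 0.5234)/(1 + 0.2150×0.5234) = 0.73840/1.112531 = 0.6637118
Compose boost 3: (0.3584 + 0.6637118)/(1 + 0.3584×0.6637118) = 1.022112/1.237874 = 0.82570

u ≈ 0.82570c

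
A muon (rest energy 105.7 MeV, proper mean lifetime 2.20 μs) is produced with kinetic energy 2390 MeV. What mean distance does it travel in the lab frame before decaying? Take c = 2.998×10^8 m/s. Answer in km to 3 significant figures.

γ = 1 + K/(m₀c²) = 1 + 2390/105.7 = 23.611
β = √(1 − 1/γ²) = 0.99910
Dilated lifetime: γτ₀ = 23.611 × 2.20 μs = 51.945 μs
d = βc·γτ₀ = 0.99910 × (2.998×10^8 m/s) × 5.1945×10^-5 s = 15.6 km

d ≈ 15.6 km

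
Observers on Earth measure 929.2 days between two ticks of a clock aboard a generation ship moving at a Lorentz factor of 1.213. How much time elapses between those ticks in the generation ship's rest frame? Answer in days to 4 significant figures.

γ = 1.213 (given)
Proper time: τ₀ = Δt/γ = 929.2/1.213 = 766.0 days

τ₀ ≈ 766.0 days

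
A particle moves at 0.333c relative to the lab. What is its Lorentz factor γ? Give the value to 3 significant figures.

γ = 1/√(1 − β²) = 1/√(1 − 0.333²) = 1/√(0.88911) = 1.06

γ ≈ 1.06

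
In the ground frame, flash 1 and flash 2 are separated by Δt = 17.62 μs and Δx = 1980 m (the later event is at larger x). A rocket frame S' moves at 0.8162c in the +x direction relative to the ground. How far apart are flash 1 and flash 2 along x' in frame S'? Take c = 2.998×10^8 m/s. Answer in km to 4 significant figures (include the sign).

γ = 1/√(1 − 0.8162²) = 1.73079
Δx' = γ(Δx − vΔt) = 1.73079 × (1980 m − 0.8162×(2.998×10^8 m/s)×17.62×10^-6 s)
= 1.73079 × (-2331.56 m) = -4.035 km

Δx' ≈ -4.035 km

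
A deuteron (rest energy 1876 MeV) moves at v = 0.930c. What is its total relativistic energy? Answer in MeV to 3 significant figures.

E ≈ 5100 MeV

γ = 1/√(1 − 0.930²) = 2.7206
E = γm₀c² = 2.7206 × 1876 MeV = 5100 MeV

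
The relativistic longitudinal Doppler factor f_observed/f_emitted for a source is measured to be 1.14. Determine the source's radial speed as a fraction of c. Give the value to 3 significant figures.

f_obs/f_src = √((1+β)/(1−β)) = 1.14  ⇒  (1+β)/(1−β) = 1.2996
β = |1 − D²|/(1 + D²) = |1 − 1.2996|/(1 + 1.2996) = 0.130

β ≈ 0.130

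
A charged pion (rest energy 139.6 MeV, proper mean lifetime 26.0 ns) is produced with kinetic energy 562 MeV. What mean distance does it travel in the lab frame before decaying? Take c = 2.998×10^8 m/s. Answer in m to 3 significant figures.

d ≈ 38.4 m

γ = 1 + K/(m₀c²) = 1 + 562/139.6 = 5.0258
β = √(1 − 1/γ²) = 0.98000
Dilated lifetime: γτ₀ = 5.0258 × 26.0 ns = 130.67 ns
d = βc·γτ₀ = 0.98000 × (2.998×10^8 m/s) × 1.3067×10^-7 s = 38.4 m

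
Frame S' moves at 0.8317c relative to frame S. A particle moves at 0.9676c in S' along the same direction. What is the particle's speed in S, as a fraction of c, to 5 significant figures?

Relativistic velocity addition: u = (u' + v)/(1 + u'v/c²)
= (0.9676 + 0.8317)/(1 + 0.9676×0.8317) = 1.7993/1.804753 = 0.99698

u ≈ 0.99698c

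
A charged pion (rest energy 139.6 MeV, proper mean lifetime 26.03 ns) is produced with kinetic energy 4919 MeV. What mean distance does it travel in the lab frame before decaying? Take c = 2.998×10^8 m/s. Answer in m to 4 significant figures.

γ = 1 + K/(m₀c²) = 1 + 4919/139.6 = 36.2364
β = √(1 − 1/γ²) = 0.999619
Dilated lifetime: γτ₀ = 36.2364 × 26.03 ns = 943.233 ns
d = βc·γτ₀ = 0.999619 × (2.998×10^8 m/s) × 9.43233×10^-7 s = 282.7 m

d ≈ 282.7 m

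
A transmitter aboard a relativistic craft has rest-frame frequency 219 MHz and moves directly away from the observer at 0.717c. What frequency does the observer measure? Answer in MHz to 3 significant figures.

Relativistic Doppler: f_obs = f_src √((1−β)/(1+β))
= 219 × √(0.28300/1.7170) = 219 × 0.40598 = 88.9 MHz

f_obs ≈ 88.9 MHz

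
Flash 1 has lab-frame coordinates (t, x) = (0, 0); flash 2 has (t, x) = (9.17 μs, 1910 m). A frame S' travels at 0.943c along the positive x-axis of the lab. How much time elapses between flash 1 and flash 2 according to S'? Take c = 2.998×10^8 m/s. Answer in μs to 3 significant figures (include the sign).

γ = 1/√(1 − 0.943²) = 3.0049
Δt' = γ(Δt − vΔx/c²) = 3.0049 × (9.17 μs − 0.943×1910 m / (2.998×10^8 m/s))
= 3.0049 × (3.1622 μs) = 9.50 μs

Δt' ≈ 9.50 μs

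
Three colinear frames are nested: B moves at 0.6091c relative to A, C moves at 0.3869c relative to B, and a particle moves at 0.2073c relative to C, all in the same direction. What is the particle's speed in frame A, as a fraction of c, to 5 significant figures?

Compose boost 2: (0.3869 + 0.6091)/(1 + 0.3869×0.6091) = 0.99600/1.235661 = 0.8060465
Compose boost 3: (0.2073 + 0.8060465)/(1 + 0.2073×0.8060465) = 1.013346/1.167093 = 0.86827

u ≈ 0.86827c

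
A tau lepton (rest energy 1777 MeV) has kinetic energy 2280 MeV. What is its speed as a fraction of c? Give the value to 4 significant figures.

γ = 1 + K/(m₀c²) = 1 + 2280/1777 = 2.28306
β = √(1 − 1/γ²) = 0.8990

β ≈ 0.8990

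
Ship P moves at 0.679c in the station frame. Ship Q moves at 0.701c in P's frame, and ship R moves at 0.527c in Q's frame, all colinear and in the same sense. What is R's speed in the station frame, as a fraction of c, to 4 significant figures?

u ≈ 0.9794c

Compose boost 2: (0.701 + 0.679)/(1 + 0.701×0.679) = 1.380/1.47598 = 0.934973
Compose boost 3: (0.527 + 0.934973)/(1 + 0.527×0.934973) = 1.46197/1.49273 = 0.9794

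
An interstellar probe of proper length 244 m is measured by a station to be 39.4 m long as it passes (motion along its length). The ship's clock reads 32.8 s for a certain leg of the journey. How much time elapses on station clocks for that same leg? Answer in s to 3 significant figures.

Δt ≈ 203 s

Length contraction ⇒ γ = L₀/L = 244/39.4 = 6.1929
Time dilation: Δt = γτ₀ = 6.1929 × 32.8 s = 203 s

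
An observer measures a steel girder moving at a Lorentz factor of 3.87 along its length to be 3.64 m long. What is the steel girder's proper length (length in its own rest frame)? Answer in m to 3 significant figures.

γ = 3.87 (given)
L₀ = γL = 3.87 × 3.64 = 14.1 m

L₀ ≈ 14.1 m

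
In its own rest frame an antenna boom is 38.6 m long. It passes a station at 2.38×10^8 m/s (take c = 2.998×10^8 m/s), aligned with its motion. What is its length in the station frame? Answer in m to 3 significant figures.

β = v/c = 2.38×10^8 / 2.998×10^8 = 0.79386
γ = 1/√(1 − 0.79386²) = 1.6445
Length contraction: L = L₀/γ = 38.6/1.6445 = 23.5 m

L ≈ 23.5 m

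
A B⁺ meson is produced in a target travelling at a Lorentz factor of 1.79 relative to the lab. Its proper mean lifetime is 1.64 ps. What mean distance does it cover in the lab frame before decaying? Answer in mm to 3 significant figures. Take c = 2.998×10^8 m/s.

β = √(1 − 1/γ²) = √(1 − 1/1.79²) = 0.82940
Dilated lifetime: Δt = γτ₀ = 1.79 × 1.64 ps = 2.9356 ps
d = vΔt = 0.82940c × 2.9356 ps = 2.4865×10^8 m/s × 2.9356×10^-12 s = 0.730 mm

d ≈ 0.730 mm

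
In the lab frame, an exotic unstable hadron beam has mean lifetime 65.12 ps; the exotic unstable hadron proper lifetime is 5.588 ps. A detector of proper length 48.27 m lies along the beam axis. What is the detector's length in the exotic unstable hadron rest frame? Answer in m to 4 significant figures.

Time dilation ⇒ γ = Δt/τ₀ = 65.12/5.588 = 11.6535
Length contraction: L = L₀/γ = 48.27/11.6535 = 4.142 m

L ≈ 4.142 m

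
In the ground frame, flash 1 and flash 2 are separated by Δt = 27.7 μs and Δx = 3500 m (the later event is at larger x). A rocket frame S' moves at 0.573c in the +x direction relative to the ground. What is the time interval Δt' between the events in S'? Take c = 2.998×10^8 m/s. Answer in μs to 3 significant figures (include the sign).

γ = 1/√(1 − 0.573²) = 1.2202
Δt' = γ(Δt − vΔx/c²) = 1.2202 × (27.7 μs − 0.573×3500 m / (2.998×10^8 m/s))
= 1.2202 × (21.011 μs) = 25.6 μs

Δt' ≈ 25.6 μs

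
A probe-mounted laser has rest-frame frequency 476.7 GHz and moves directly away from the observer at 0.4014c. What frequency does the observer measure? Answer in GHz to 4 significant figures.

Relativistic Doppler: f_obs = f_src √((1−β)/(1+β))
= 476.7 × √(0.598600/1.40140) = 476.7 × 0.653563 = 311.6 GHz

f_obs ≈ 311.6 GHz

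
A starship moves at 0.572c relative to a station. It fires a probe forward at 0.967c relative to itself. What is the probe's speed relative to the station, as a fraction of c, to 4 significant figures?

u ≈ 0.9909c

Relativistic velocity addition: u = (u' + v)/(1 + u'v/c²)
= (0.967 + 0.572)/(1 + 0.967×0.572) = 1.539/1.55312 = 0.9909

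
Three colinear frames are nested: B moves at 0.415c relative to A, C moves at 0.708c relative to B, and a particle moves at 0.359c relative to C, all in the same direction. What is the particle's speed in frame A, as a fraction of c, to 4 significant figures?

Compose boost 2: (0.708 + 0.415)/(1 + 0.708×0.415) = 1.123/1.29382 = 0.867972
Compose boost 3: (0.359 + 0.867972)/(1 + 0.359×0.867972) = 1.22697/1.31160 = 0.9355

u ≈ 0.9355c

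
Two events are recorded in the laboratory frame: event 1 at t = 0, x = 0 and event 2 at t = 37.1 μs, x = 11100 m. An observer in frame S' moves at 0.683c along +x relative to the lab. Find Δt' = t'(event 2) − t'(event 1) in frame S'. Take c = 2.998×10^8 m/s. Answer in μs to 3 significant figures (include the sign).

Δt' ≈ 16.2 μs

γ = 1/√(1 − 0.683²) = 1.3691
Δt' = γ(Δt − vΔx/c²) = 1.3691 × (37.1 μs − 0.683×11100 m / (2.998×10^8 m/s))
= 1.3691 × (11.812 μs) = 16.2 μs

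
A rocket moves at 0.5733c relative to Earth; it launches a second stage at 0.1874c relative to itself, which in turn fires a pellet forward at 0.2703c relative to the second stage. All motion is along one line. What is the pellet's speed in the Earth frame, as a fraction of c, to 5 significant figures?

u ≈ 0.80731c

Compose boost 2: (0.1874 + 0.5733)/(1 + 0.1874×0.5733) = 0.76070/1.107436 = 0.6869017
Compose boost 3: (0.2703 + 0.6869017)/(1 + 0.2703×0.6869017) = 0.9572017/1.185670 = 0.80731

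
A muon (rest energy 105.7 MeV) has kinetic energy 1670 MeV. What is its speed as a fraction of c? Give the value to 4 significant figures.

γ = 1 + K/(m₀c²) = 1 + 1670/105.7 = 16.7994
β = √(1 − 1/γ²) = 0.9982

β ≈ 0.9982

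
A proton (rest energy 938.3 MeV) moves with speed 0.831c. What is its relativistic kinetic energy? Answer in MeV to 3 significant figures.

γ = 1/√(1 − 0.831²) = 1.7977
K = (γ − 1)m₀c² = (1.7977 − 1) × 938.3 MeV = 0.79768 × 938.3 MeV = 748 MeV

K ≈ 748 MeV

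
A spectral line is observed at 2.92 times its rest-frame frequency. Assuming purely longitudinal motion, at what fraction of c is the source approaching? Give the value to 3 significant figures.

β ≈ 0.790

f_obs/f_src = √((1+β)/(1−β)) = 2.92  ⇒  (1+β)/(1−β) = 8.5264
β = |1 − D²|/(1 + D²) = |1 − 8.5264|/(1 + 8.5264) = 0.790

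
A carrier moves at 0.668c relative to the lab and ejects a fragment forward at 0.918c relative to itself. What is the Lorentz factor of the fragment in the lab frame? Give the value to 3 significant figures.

u_lab = (0.918 + 0.668)/(1 + 0.918×0.668) = 1.586/1.61322 = 0.983124
γ = 1/√(1 − 0.983124²) = 5.47

γ ≈ 5.47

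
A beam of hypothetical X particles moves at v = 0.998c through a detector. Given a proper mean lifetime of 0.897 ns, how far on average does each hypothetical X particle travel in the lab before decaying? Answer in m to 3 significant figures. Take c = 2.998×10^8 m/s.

γ = 1/√(1 − 0.998²) = 15.819
Dilated lifetime: Δt = γτ₀ = 15.819 × 0.897 ns = 14.190 ns
d = vΔt = 0.998c × 14.190 ns = 2.9920×10^8 m/s × 1.4190×10^-8 s = 4.25 m

d ≈ 4.25 m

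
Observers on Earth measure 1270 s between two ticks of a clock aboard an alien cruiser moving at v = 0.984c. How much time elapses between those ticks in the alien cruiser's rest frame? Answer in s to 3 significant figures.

γ = 1/√(1 − 0.984²) = 5.6127
Proper time: τ₀ = Δt/γ = 1270/5.6127 = 226 s

τ₀ ≈ 226 s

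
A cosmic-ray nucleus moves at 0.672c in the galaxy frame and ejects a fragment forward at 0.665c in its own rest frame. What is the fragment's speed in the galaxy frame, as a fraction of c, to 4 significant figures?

Compose boost 2: (0.665 + 0.672)/(1 + 0.665×0.672) = 1.337/1.44688 = 0.9241

u ≈ 0.9241c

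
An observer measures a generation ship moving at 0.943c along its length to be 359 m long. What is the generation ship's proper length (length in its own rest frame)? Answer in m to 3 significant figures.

γ = 1/√(1 − 0.943²) = 3.0049
L₀ = γL = 3.0049 × 359 = 1080 m

L₀ ≈ 1080 m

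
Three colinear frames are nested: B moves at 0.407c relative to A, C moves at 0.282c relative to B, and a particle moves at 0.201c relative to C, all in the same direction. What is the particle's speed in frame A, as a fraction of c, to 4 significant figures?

Compose boost 2: (0.282 + 0.407)/(1 + 0.282×0.407) = 0.6890/1.11477 = 0.618062
Compose boost 3: (0.201 + 0.618062)/(1 + 0.201×0.618062) = 0.819062/1.12423 = 0.7286

u ≈ 0.7286c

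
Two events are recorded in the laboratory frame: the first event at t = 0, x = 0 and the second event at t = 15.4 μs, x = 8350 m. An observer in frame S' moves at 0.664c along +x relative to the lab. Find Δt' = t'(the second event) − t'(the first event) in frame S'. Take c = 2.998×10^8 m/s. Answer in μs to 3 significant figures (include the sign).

γ = 1/√(1 − 0.664²) = 1.3374
Δt' = γ(Δt − vΔx/c²) = 1.3374 × (15.4 μs − 0.664×8350 m / (2.998×10^8 m/s))
= 1.3374 × (-3.0937 μs) = -4.14 μs

Δt' ≈ -4.14 μs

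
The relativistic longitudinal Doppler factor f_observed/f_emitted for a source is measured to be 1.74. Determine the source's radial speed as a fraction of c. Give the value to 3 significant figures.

f_obs/f_src = √((1+β)/(1−β)) = 1.74  ⇒  (1+β)/(1−β) = 3.0276
β = |1 − D²|/(1 + D²) = |1 − 3.0276|/(1 + 3.0276) = 0.503

β ≈ 0.503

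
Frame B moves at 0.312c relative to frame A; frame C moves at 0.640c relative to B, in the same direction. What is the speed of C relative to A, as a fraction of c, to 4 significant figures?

u ≈ 0.7935c

Compose boost 2: (0.640 + 0.312)/(1 + 0.640×0.312) = 0.9520/1.19968 = 0.7935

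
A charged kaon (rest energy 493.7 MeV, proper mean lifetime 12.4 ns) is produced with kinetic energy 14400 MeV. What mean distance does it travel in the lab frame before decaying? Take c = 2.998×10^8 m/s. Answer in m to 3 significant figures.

d ≈ 112 m

γ = 1 + K/(m₀c²) = 1 + 14400/493.7 = 30.168
β = √(1 − 1/γ²) = 0.99945
Dilated lifetime: γτ₀ = 30.168 × 12.4 ns = 374.08 ns
d = βc·γτ₀ = 0.99945 × (2.998×10^8 m/s) × 3.7408×10^-7 s = 112 m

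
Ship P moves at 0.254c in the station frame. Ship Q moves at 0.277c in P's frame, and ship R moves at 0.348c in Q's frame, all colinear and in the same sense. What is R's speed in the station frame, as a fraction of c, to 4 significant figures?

u ≈ 0.7198c

Compose boost 2: (0.277 + 0.254)/(1 + 0.277×0.254) = 0.5310/1.07036 = 0.496096
Compose boost 3: (0.348 + 0.496096)/(1 + 0.348×0.496096) = 0.844096/1.17264 = 0.7198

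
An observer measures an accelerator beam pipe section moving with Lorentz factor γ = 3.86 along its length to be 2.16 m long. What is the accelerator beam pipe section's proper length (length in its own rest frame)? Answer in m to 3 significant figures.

γ = 3.86 (given)
L₀ = γL = 3.86 × 2.16 = 8.34 m

L₀ ≈ 8.34 m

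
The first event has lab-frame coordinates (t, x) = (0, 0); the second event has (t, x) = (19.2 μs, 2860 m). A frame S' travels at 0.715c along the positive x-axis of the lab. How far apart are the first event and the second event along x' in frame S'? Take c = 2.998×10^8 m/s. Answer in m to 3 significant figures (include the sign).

γ = 1/√(1 − 0.715²) = 1.4304
Δx' = γ(Δx − vΔt) = 1.4304 × (2860 m − 0.715×(2.998×10^8 m/s)×19.2×10^-6 s)
= 1.4304 × (-1255.7 m) = -1800 m

Δx' ≈ -1800 m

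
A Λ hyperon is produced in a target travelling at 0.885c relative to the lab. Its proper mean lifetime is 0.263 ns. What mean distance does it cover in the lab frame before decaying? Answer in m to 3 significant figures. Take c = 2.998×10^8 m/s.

γ = 1/√(1 − 0.885²) = 2.1478
Dilated lifetime: Δt = γτ₀ = 2.1478 × 0.263 ns = 0.56487 ns
d = vΔt = 0.885c × 0.56487 ns = 2.6532×10^8 m/s × 5.6487×10^-10 s = 0.150 m

d ≈ 0.150 m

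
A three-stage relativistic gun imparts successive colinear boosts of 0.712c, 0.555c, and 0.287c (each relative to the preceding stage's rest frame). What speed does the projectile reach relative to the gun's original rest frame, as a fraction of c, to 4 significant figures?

Compose boost 2: (0.555 + 0.712)/(1 + 0.555×0.712) = 1.267/1.39516 = 0.908140
Compose boost 3: (0.287 + 0.908140)/(1 + 0.287×0.908140) = 1.19514/1.26064 = 0.9480

u ≈ 0.9480c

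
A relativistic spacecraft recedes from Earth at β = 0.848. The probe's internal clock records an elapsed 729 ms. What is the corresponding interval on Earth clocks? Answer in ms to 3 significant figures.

Δt ≈ 1380 ms

γ = 1/√(1 − 0.848²) = 1.8868
Time dilation: Δt = γτ₀ = 1.8868 × 729 ms = 1380 ms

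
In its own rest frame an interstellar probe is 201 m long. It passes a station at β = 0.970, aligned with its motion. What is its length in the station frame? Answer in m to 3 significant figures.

L ≈ 48.9 m

γ = 1/√(1 − 0.970²) = 4.1135
Length contraction: L = L₀/γ = 201/4.1135 = 48.9 m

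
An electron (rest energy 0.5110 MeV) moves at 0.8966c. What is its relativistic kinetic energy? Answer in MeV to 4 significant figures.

γ = 1/√(1 − 0.8966²) = 2.25815
K = (γ − 1)m₀c² = (2.25815 − 1) × 0.5110 MeV = 1.25815 × 0.5110 MeV = 0.6429 MeV

K ≈ 0.6429 MeV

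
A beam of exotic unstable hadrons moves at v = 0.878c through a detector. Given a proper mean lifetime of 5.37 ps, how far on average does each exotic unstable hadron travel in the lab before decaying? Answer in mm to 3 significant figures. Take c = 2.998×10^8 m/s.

d ≈ 2.95 mm

γ = 1/√(1 − 0.878²) = 2.0892
Dilated lifetime: Δt = γτ₀ = 2.0892 × 5.37 ps = 11.219 ps
d = vΔt = 0.878c × 11.219 ps = 2.6322×10^8 m/s × 1.1219×10^-11 s = 2.95 mm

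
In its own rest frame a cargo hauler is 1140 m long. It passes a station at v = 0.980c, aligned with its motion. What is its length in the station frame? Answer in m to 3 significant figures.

γ = 1/√(1 − 0.980²) = 5.0252
Length contraction: L = L₀/γ = 1140/5.0252 = 227 m

L ≈ 227 m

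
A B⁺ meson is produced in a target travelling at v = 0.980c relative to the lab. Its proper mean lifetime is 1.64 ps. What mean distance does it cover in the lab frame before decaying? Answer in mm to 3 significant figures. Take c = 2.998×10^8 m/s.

d ≈ 2.42 mm

γ = 1/√(1 − 0.980²) = 5.0252
Dilated lifetime: Δt = γτ₀ = 5.0252 × 1.64 ps = 8.2413 ps
d = vΔt = 0.980c × 8.2413 ps = 2.9380×10^8 m/s × 8.2413×10^-12 s = 2.42 mm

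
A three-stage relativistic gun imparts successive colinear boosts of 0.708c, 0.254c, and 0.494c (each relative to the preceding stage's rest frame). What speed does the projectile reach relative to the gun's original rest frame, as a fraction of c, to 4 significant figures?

Compose boost 2: (0.254 + 0.708)/(1 + 0.254×0.708) = 0.9620/1.17983 = 0.815370
Compose boost 3: (0.494 + 0.815370)/(1 + 0.494×0.815370) = 1.30937/1.40279 = 0.9334

u ≈ 0.9334c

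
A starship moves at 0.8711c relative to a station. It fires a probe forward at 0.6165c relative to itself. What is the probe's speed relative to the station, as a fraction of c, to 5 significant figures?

Relativistic velocity addition: u = (u' + v)/(1 + u'v/c²)
= (0.6165 + 0.8711)/(1 + 0.6165×0.8711) = 1.4876/1.537033 = 0.96784

u ≈ 0.96784c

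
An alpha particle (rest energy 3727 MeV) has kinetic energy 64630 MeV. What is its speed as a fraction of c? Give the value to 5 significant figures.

β ≈ 0.99851

γ = 1 + K/(m₀c²) = 1 + 64630/3727 = 18.34102
β = √(1 − 1/γ²) = 0.99851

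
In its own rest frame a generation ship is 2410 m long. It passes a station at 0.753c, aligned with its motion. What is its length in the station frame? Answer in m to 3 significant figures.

γ = 1/√(1 − 0.753²) = 1.5197
Length contraction: L = L₀/γ = 2410/1.5197 = 1590 m

L ≈ 1590 m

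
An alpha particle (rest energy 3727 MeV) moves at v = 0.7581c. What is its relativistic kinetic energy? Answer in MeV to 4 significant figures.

γ = 1/√(1 − 0.7581²) = 1.53342
K = (γ − 1)m₀c² = (1.53342 − 1) × 3727 MeV = 0.533417 × 3727 MeV = 1988 MeV

K ≈ 1988 MeV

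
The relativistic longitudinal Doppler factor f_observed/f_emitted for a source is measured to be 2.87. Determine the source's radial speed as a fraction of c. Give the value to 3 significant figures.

β ≈ 0.783

f_obs/f_src = √((1+β)/(1−β)) = 2.87  ⇒  (1+β)/(1−β) = 8.2369
β = |1 − D²|/(1 + D²) = |1 − 8.2369|/(1 + 8.2369) = 0.783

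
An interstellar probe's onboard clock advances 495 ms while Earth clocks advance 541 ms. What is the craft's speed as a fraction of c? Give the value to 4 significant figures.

γ = Δt/τ₀ = 541/495 = 1.09293
β = √(1 − 1/γ²) = √(1 − 1/1.09293²) = 0.4035

β ≈ 0.4035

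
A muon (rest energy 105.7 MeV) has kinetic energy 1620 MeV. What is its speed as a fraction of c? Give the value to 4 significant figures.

γ = 1 + K/(m₀c²) = 1 + 1620/105.7 = 16.3264
β = √(1 − 1/γ²) = 0.9981

β ≈ 0.9981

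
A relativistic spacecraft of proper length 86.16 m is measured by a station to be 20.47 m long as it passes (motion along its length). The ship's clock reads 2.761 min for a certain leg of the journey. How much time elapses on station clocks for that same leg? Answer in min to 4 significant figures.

Δt ≈ 11.62 min

Length contraction ⇒ γ = L₀/L = 86.16/20.47 = 4.20909
Time dilation: Δt = γτ₀ = 4.20909 × 2.761 min = 11.62 min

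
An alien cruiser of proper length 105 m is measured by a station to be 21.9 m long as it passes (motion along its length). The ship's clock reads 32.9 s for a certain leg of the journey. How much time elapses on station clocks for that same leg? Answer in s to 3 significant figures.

Δt ≈ 158 s

Length contraction ⇒ γ = L₀/L = 105/21.9 = 4.7945
Time dilation: Δt = γτ₀ = 4.7945 × 32.9 s = 158 s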